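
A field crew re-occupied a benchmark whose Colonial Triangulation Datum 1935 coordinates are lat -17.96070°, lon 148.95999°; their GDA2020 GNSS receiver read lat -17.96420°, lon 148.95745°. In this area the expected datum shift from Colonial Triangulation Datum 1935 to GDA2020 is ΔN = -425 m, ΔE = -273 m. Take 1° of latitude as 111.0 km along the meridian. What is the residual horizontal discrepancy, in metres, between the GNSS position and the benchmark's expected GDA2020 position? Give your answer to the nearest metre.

37 m

Observed coordinate differences: Δφ = -0.00350°, Δλ = -0.00254°.
Converting to metres (1° lat = 111000 m, cos φ = 0.951268): observed ΔN = -388.5 m, observed ΔE = -268.2 m.
Subtracting the expected shift leaves a residual of -388.5 − (-425) = 36.5 m north and -268.2 − (-273) = 4.8 m east.
Residual distance = √(36.5² + 4.8²) = 36.8 m.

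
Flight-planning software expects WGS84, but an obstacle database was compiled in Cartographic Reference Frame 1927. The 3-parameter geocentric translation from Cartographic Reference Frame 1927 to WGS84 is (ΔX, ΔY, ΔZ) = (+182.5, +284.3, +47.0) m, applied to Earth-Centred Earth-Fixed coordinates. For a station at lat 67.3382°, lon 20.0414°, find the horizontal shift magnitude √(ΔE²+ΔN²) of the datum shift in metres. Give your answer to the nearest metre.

308 m

The local east axis at (φ, λ) is (−sin λ, cos λ, 0), so ΔE = −sin(20.0414°)·182.5 + cos(20.0414°)·284.3 = 204.54 m.
The local north axis is (−sin φ cos λ, −sin φ sin λ, cos φ), giving ΔN = -158.212 − 89.907 + 18.109 = -230.01 m.
Horizontal magnitude = √(ΔE² + ΔN²) = √(204.54² + (-230.01)²) = 307.80 m.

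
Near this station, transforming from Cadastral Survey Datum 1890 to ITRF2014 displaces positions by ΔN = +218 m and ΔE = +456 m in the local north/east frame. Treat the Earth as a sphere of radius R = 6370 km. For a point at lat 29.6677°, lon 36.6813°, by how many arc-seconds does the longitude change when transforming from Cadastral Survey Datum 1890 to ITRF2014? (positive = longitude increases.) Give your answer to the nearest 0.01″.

Δλ = 16.99″

At latitude 29.6677°, cos φ = 0.868911.
One radian of longitude at latitude φ spans R cos φ, so Δλ = ΔE / (R cos φ) = 456.0 / (6370000 × 0.868911) = 8.2385e-05 rad = 16.993″.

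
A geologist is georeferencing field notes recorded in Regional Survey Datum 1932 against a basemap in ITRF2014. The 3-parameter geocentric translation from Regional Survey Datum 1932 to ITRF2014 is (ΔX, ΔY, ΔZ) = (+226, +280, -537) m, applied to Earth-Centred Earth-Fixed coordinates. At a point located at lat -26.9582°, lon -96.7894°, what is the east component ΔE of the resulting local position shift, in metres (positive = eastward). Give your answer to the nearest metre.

ΔE = 191 m

The local east axis at (φ, λ) is (−sin λ, cos λ, 0), so ΔE = −sin(-96.7894°)·226 + cos(-96.7894°)·280 = 191.31 m.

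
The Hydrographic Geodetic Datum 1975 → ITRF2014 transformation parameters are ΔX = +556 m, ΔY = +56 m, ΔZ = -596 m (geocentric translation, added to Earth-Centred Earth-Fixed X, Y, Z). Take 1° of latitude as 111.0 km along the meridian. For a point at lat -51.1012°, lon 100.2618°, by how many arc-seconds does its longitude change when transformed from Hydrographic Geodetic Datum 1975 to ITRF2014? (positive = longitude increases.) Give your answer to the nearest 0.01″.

Δλ = -28.77″

sin φ = -0.778256, cos φ = 0.627947, sin λ = 0.984004, cos λ = -0.178146.
East component: ΔE = −sin λ·ΔX + cos λ·ΔY = −(0.984004)(556) + (-0.178146)(56) = -557.08 m.
1° of latitude spans 111000 m; at latitude φ, 1° of longitude spans that × cos φ = 69702.1 m, so Δλ = -557.08 / 69702.1 × 3600 = -28.772″.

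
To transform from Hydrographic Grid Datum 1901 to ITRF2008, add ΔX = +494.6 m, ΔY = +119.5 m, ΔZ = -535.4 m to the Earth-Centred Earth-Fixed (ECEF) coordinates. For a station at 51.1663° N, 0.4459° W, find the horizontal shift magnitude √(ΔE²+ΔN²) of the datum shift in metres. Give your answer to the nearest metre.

731 m

At φ = 51.1663°, λ = -0.4459°: sin φ = 0.778969, cos φ = 0.627062, sin λ = -0.007782, cos λ = 0.999970.
ΔE = −sin λ·ΔX + cos λ·ΔY = −(-0.007782)·(494.6) + (0.999970)·(119.5) = 123.35 m.
ΔN = −sin φ cos λ·ΔX − sin φ sin λ·ΔY + cos φ·ΔZ = −(0.778969)(0.999970)(494.6) − (0.778969)(-0.007782)(119.5) + (0.627062)(-535.4) = -720.27 m.
Horizontal magnitude = √(ΔE² + ΔN²) = √(123.35² + (-720.27)²) = 730.76 m.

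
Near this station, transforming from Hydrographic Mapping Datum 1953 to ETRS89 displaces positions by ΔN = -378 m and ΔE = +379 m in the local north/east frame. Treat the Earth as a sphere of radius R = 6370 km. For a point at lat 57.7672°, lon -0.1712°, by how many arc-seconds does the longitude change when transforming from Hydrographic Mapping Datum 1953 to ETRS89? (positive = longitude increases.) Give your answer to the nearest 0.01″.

At latitude 57.7672°, cos φ = 0.533361.
One radian of longitude at latitude φ spans R cos φ, so Δλ = ΔE / (R cos φ) = 379.0 / (6370000 × 0.533361) = 1.1155e-04 rad = 23.009″.

Δλ = 23.01″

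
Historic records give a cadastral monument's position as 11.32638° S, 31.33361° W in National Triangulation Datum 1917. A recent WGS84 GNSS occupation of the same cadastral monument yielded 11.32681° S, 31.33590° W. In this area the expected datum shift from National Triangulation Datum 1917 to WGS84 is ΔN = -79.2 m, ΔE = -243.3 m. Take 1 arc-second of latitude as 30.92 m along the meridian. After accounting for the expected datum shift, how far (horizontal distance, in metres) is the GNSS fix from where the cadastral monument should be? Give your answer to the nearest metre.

Observed coordinate differences: Δφ = -0.00043°, Δλ = -0.00229°.
Converting to metres (1° lat = 111312 m, cos φ = 0.980524): observed ΔN = -47.9 m, observed ΔE = -249.9 m.
Subtracting the expected shift leaves a residual of -47.9 − (-79.2) = 31.3 m north and -249.9 − (-243.3) = -6.6 m east.
Residual distance = √(31.3² + (-6.6)²) = 32.0 m.

32 m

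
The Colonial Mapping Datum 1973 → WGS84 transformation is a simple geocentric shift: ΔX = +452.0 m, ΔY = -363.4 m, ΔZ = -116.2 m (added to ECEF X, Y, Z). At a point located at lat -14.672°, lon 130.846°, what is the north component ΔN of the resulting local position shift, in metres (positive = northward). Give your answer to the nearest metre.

ΔN = -257 m

At φ = -14.672°, λ = 130.846°: sin φ = -0.253285, cos φ = 0.967392, sin λ = 0.756470, cos λ = -0.654028.
ΔN = −sin φ cos λ·ΔX − sin φ sin λ·ΔY + cos φ·ΔZ = −(-0.253285)(-0.654028)(452.0) − (-0.253285)(0.756470)(-363.4) + (0.967392)(-116.2) = -256.92 m.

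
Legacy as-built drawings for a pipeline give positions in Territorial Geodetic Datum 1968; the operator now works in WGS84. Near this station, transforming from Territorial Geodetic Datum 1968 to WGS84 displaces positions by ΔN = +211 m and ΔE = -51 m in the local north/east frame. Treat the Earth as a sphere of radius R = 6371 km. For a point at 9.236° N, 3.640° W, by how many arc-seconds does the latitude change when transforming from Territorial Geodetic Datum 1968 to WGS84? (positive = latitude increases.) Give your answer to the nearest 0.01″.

Δφ = 6.83″

On a sphere of radius R, 1 rad of latitude = R, so Δφ = ΔN / R = 211.0 / 6371000 = 3.3119e-05 rad = 6.831″.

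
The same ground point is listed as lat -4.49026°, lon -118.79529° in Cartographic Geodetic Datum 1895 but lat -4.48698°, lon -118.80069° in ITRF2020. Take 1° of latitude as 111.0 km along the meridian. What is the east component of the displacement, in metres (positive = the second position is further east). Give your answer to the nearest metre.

Δφ = -4.48698° − -4.49026° = +0.00328°; Δλ = -118.80069° − -118.79529° = -0.00540°.
ΔN = Δφ × 111000 = 364.1 m; ΔE = Δλ × 111000 × cos(-4.49026°) = -0.00540 × 111000 × 0.996931 = -597.6 m.

ΔE = -598 m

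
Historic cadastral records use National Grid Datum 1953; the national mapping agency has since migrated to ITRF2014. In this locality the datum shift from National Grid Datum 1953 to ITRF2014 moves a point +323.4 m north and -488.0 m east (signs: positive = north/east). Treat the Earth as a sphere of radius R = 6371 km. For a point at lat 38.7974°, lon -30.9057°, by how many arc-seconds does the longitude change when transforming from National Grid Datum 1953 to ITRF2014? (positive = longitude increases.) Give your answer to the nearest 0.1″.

At latitude 38.7974°, cos φ = 0.779366.
One radian of longitude at latitude φ spans R cos φ, so Δλ = ΔE / (R cos φ) = -488.0 / (6371000 × 0.779366) = -9.8281e-05 rad = -20.272″.

Δλ = -20.3″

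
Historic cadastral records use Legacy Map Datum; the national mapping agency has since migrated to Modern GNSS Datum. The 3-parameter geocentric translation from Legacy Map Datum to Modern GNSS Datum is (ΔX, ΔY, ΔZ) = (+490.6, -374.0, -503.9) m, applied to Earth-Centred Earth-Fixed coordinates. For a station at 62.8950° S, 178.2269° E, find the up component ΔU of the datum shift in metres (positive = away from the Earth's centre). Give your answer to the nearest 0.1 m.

ΔU = 219.9 m

The local up (radial) axis is (cos φ cos λ, cos φ sin λ, sin φ), giving ΔU = -223.421 − 5.273 + 448.558 = 219.86 m.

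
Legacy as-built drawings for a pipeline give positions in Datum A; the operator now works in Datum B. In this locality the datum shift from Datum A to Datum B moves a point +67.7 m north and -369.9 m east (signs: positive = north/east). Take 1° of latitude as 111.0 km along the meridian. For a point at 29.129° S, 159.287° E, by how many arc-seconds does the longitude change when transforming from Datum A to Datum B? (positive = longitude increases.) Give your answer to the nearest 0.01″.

Δλ = -13.73″

At latitude -29.129°, cos φ = 0.873526.
1° of longitude at this latitude = 111.0 × cos φ = 96.96 km, so Δλ = -369.9 / 96961.4 = -0.0038149° = -13.734″.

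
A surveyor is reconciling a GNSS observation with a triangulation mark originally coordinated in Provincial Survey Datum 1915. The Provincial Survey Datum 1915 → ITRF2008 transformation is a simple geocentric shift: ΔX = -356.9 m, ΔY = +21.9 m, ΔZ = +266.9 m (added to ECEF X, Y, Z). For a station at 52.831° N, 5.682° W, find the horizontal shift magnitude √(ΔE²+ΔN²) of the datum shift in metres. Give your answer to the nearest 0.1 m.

The local east axis at (φ, λ) is (−sin λ, cos λ, 0), so ΔE = −sin(-5.682°)·(-356.9) + cos(-5.682°)·21.9 = -13.54 m.
The local north axis is (−sin φ cos λ, −sin φ sin λ, cos φ), giving ΔN = 283.001 + 1.728 + 161.252 = 445.98 m.
Horizontal magnitude = √(ΔE² + ΔN²) = √((-13.54)² + 445.98²) = 446.19 m.

446.2 m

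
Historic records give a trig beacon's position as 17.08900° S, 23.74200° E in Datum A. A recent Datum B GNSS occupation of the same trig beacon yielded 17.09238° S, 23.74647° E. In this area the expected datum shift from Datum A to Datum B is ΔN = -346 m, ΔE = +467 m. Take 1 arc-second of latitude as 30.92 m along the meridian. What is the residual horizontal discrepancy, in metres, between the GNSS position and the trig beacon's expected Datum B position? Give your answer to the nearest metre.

Observed coordinate differences: Δφ = -0.00338°, Δλ = +0.00447°.
Converting to metres (1° lat = 111312 m, cos φ = 0.955849): observed ΔN = -376.2 m, observed ΔE = 475.6 m.
Subtracting the expected shift leaves a residual of -376.2 − (-346) = -30.2 m north and 475.6 − (467) = 8.6 m east.
Residual distance = √((-30.2)² + 8.6²) = 31.4 m.

31 m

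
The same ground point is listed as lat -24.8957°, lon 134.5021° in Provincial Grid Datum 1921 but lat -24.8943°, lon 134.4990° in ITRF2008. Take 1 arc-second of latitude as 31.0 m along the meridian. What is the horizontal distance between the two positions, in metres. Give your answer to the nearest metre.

Δφ = -24.8943° − -24.8957° = +0.0014°; Δλ = 134.4990° − 134.5021° = -0.0031°.
1° of latitude = 3600 × 31.00 = 111600 m.
ΔN = Δφ × 111600 = 156.2 m; ΔE = Δλ × 111600 × cos(-24.8957°) = -0.0031 × 111600 × 0.907076 = -313.8 m.
Distance = √(ΔE² + ΔN²) = √((-313.8)² + 156.2²) = 350.6 m.

351 m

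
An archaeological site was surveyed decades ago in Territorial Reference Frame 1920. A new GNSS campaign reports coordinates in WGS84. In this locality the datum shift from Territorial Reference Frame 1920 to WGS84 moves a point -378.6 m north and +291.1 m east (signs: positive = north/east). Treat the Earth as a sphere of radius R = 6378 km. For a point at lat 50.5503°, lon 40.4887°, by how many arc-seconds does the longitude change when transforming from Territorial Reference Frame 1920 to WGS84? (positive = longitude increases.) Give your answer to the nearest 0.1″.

At latitude 50.5503°, cos φ = 0.635401.
One radian of longitude at latitude φ spans R cos φ, so Δλ = ΔE / (R cos φ) = 291.1 / (6378000 × 0.635401) = 7.1831e-05 rad = 14.816″.

Δλ = 14.8″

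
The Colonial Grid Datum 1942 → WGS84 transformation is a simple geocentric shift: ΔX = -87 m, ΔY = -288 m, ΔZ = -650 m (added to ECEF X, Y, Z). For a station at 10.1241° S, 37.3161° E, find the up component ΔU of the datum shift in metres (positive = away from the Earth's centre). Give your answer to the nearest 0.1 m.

The local up (radial) axis is (cos φ cos λ, cos φ sin λ, sin φ), giving ΔU = -68.114 − 171.871 + 114.258 = -125.73 m.

ΔU = -125.7 m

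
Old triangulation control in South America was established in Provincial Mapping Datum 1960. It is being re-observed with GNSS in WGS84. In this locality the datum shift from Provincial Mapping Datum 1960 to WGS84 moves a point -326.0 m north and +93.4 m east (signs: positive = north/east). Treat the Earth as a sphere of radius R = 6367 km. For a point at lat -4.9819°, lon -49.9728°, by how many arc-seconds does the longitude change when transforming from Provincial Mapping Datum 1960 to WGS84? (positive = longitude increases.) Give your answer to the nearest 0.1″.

At latitude -4.9819°, cos φ = 0.996222.
One radian of longitude at latitude φ spans R cos φ, so Δλ = ΔE / (R cos φ) = 93.4 / (6367000 × 0.996222) = 1.4725e-05 rad = 3.037″.

Δλ = 3.0″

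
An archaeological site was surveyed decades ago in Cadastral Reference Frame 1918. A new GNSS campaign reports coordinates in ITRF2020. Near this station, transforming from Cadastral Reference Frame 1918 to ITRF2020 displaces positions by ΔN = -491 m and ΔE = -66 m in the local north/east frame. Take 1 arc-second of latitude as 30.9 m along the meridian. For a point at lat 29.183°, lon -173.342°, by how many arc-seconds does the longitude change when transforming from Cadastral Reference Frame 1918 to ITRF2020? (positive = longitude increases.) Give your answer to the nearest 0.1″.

Δλ = -2.4″

At latitude 29.183°, cos φ = 0.873067.
1″ of longitude at this latitude = 30.90 × cos φ = 26.9778 m, so Δλ = -66.0 / 26.9778 = -2.446″.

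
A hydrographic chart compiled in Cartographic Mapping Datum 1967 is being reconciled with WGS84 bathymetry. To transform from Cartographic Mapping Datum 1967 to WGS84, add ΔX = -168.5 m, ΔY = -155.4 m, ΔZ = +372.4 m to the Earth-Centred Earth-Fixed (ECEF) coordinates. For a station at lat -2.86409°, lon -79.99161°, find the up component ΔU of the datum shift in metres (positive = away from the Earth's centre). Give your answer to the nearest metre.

The local up (radial) axis is (cos φ cos λ, cos φ sin λ, sin φ), giving ΔU = -29.247 + 152.844 − 18.608 = 104.99 m.

ΔU = 105 m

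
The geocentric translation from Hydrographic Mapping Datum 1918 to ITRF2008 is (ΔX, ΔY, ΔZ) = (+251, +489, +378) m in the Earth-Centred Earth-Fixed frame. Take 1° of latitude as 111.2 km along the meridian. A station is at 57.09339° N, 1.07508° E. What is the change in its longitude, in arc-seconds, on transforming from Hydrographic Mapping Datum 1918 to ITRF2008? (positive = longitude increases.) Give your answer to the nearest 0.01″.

sin φ = 0.839557, cos φ = 0.543271, sin λ = 0.018763, cos λ = 0.999824.
East component: ΔE = −sin λ·ΔX + cos λ·ΔY = −(0.018763)(251) + (0.999824)(489) = 484.20 m.
1° of latitude spans 111200 m; at latitude φ, 1° of longitude spans that × cos φ = 60411.8 m, so Δλ = 484.20 / 60411.8 × 3600 = 28.854″.

Δλ = 28.85″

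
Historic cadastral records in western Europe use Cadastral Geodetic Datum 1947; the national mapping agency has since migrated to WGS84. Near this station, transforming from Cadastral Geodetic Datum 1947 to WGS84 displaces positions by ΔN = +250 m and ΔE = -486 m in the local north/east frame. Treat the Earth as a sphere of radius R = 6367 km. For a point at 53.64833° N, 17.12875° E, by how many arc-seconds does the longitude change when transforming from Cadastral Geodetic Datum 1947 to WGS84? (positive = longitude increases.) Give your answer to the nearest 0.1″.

Δλ = -26.6″

At latitude 53.64833°, cos φ = 0.592740.
One radian of longitude at latitude φ spans R cos φ, so Δλ = ΔE / (R cos φ) = -486.0 / (6367000 × 0.592740) = -1.2878e-04 rad = -26.562″.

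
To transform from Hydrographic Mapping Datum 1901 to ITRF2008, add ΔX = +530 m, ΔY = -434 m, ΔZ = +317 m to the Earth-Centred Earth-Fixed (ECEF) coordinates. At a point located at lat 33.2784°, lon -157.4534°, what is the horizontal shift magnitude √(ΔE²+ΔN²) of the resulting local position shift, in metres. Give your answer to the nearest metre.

749 m

At φ = 33.2784°, λ = -157.4534°: sin φ = 0.548708, cos φ = 0.836014, sin λ = -0.383435, cos λ = -0.923568.
ΔE = −sin λ·ΔX + cos λ·ΔY = −(-0.383435)·(530) + (-0.923568)·(-434) = 604.05 m.
ΔN = −sin φ cos λ·ΔX − sin φ sin λ·ΔY + cos φ·ΔZ = −(0.548708)(-0.923568)(530) − (0.548708)(-0.383435)(-434) + (0.836014)(317) = 442.29 m.
Horizontal magnitude = √(ΔE² + ΔN²) = √(604.05² + 442.29²) = 748.66 m.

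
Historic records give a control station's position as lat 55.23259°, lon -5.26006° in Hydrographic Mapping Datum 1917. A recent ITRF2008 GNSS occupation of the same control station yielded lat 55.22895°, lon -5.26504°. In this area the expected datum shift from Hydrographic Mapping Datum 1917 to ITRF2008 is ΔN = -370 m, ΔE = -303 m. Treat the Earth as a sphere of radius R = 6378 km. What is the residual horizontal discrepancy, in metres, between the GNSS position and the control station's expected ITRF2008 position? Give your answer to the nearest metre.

38 m

Observed coordinate differences: Δφ = -0.00364°, Δλ = -0.00498°.
Converting to metres (1° lat = 111317 m, cos φ = 0.570246): observed ΔN = -405.2 m, observed ΔE = -316.1 m.
Subtracting the expected shift leaves a residual of -405.2 − (-370) = -35.2 m north and -316.1 − (-303) = -13.1 m east.
Residual distance = √((-35.2)² + (-13.1)²) = 37.6 m.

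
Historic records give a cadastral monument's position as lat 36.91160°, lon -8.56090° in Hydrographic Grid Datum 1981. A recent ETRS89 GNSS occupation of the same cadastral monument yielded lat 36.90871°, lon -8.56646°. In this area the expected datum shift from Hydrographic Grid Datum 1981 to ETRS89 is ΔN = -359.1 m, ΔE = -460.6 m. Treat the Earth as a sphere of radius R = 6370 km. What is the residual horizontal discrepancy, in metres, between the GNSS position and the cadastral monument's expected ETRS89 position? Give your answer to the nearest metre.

51 m

Observed coordinate differences: Δφ = -0.00289°, Δλ = -0.00556°.
Converting to metres (1° lat = 111177 m, cos φ = 0.799563): observed ΔN = -321.3 m, observed ΔE = -494.2 m.
Subtracting the expected shift leaves a residual of -321.3 − (-359.1) = 37.8 m north and -494.2 − (-460.6) = -33.6 m east.
Residual distance = √(37.8² + (-33.6)²) = 50.6 m.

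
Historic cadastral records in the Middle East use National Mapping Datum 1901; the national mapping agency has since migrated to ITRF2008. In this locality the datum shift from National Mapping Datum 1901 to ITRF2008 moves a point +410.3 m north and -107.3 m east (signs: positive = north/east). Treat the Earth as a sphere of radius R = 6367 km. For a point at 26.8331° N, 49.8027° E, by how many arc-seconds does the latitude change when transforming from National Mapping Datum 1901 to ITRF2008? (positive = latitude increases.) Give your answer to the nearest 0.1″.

On a sphere of radius R, 1 rad of latitude = R, so Δφ = ΔN / R = 410.3 / 6367000 = 6.4442e-05 rad = 13.292″.

Δφ = 13.3″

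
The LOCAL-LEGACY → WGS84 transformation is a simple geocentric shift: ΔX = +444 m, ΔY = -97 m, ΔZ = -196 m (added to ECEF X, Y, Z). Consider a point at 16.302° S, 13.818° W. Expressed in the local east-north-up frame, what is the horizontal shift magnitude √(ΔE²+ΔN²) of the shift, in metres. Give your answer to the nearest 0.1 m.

61.7 m

At φ = -16.302°, λ = -13.818°: sin φ = -0.280700, cos φ = 0.959795, sin λ = -0.238839, cos λ = 0.971059.
ΔE = −sin λ·ΔX + cos λ·ΔY = −(-0.238839)·(444) + (0.971059)·(-97) = 11.85 m.
ΔN = −sin φ cos λ·ΔX − sin φ sin λ·ΔY + cos φ·ΔZ = −(-0.280700)(0.971059)(444) − (-0.280700)(-0.238839)(-97) + (0.959795)(-196) = -60.59 m.
Horizontal magnitude = √(ΔE² + ΔN²) = √(11.85² + (-60.59)²) = 61.74 m.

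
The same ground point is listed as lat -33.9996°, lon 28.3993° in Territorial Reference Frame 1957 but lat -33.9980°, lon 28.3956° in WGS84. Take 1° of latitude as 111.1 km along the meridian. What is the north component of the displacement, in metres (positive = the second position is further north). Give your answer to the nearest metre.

ΔN = 178 m

Δφ = -33.9980° − -33.9996° = +0.0016°; Δλ = 28.3956° − 28.3993° = -0.0037°.
ΔN = Δφ × 111100 = 177.8 m; ΔE = Δλ × 111100 × cos(-33.9996°) = -0.0037 × 111100 × 0.829041 = -340.8 m.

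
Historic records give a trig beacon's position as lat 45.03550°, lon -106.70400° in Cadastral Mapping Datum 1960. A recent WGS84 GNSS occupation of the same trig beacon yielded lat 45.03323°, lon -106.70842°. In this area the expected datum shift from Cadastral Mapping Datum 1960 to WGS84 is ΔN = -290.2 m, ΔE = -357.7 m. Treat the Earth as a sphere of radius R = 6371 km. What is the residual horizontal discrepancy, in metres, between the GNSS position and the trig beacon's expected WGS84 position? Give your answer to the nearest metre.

Observed coordinate differences: Δφ = -0.00227°, Δλ = -0.00442°.
Converting to metres (1° lat = 111195 m, cos φ = 0.706669): observed ΔN = -252.4 m, observed ΔE = -347.3 m.
Subtracting the expected shift leaves a residual of -252.4 − (-290.2) = 37.8 m north and -347.3 − (-357.7) = 10.4 m east.
Residual distance = √(37.8² + 10.4²) = 39.2 m.

39 m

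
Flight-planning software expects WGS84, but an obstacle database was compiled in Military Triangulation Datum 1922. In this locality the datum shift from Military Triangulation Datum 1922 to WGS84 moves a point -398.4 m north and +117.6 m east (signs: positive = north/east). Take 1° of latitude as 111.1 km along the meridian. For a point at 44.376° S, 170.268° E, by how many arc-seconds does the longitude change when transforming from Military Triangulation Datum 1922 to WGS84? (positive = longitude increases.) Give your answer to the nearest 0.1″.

At latitude -44.376°, cos φ = 0.714766.
1° of longitude at this latitude = 111.1 × cos φ = 79.41 km, so Δλ = 117.6 / 79410.5 = 0.0014809° = 5.331″.

Δλ = 5.3″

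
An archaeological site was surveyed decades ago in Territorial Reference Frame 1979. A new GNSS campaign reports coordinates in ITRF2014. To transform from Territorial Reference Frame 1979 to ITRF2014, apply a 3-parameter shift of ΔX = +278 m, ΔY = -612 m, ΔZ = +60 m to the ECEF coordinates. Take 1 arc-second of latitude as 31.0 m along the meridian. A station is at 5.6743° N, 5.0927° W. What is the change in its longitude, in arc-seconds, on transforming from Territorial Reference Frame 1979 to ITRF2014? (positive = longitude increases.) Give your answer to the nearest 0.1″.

Δλ = -19.0″

sin φ = 0.098873, cos φ = 0.995100, sin λ = -0.088767, cos λ = 0.996052.
East component: ΔE = −sin λ·ΔX + cos λ·ΔY = −(-0.088767)(278) + (0.996052)(-612) = -584.91 m.
1° of latitude spans 3600 × 31.00 = 111600 m; at latitude φ, 1° of longitude spans that × cos φ = 111053.2 m, so Δλ = -584.91 / 111053.2 × 3600 = -18.961″.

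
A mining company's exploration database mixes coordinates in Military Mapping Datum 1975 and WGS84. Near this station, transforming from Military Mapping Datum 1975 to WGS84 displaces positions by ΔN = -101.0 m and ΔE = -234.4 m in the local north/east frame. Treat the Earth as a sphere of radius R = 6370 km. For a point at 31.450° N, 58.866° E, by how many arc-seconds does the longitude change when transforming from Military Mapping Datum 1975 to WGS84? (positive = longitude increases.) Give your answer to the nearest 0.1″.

Δλ = -8.9″

At latitude 31.450°, cos φ = 0.853096.
One radian of longitude at latitude φ spans R cos φ, so Δλ = ΔE / (R cos φ) = -234.4 / (6370000 × 0.853096) = -4.3134e-05 rad = -8.897″.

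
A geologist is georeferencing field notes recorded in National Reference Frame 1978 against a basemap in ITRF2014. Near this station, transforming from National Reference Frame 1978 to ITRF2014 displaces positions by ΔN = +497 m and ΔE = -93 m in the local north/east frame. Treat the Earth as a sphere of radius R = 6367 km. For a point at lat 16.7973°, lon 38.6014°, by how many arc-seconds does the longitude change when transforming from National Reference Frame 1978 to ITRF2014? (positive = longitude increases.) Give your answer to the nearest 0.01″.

At latitude 16.7973°, cos φ = 0.957333.
One radian of longitude at latitude φ spans R cos φ, so Δλ = ΔE / (R cos φ) = -93.0 / (6367000 × 0.957333) = -1.5258e-05 rad = -3.147″.

Δλ = -3.15″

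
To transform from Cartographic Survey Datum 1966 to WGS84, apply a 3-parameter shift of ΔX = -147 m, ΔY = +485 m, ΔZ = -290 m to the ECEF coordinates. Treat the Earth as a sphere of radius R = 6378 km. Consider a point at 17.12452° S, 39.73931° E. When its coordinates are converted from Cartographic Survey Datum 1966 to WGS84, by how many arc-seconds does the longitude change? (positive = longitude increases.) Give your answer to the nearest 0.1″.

Δλ = 15.8″

sin φ = -0.294449, cos φ = 0.955667, sin λ = 0.639296, cos λ = 0.768961.
East component: ΔE = −sin λ·ΔX + cos λ·ΔY = −(0.639296)(-147) + (0.768961)(485) = 466.92 m.
1° of latitude spans πR/180 = 111317 m; at latitude φ, 1° of longitude spans that × cos φ = 106382.1 m, so Δλ = 466.92 / 106382.1 × 3600 = 15.801″.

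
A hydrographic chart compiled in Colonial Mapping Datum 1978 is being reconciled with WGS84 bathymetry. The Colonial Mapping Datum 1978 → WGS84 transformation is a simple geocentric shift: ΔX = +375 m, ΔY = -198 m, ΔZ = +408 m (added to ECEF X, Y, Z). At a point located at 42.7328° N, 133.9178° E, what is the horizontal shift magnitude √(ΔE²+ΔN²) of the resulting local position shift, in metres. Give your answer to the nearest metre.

588 m

The local east axis at (φ, λ) is (−sin λ, cos λ, 0), so ΔE = −sin(133.9178°)·375 + cos(133.9178°)·(-198) = -132.79 m.
The local north axis is (−sin φ cos λ, −sin φ sin λ, cos φ), giving ΔN = 176.505 + 96.784 + 299.687 = 572.98 m.
Horizontal magnitude = √(ΔE² + ΔN²) = √((-132.79)² + 572.98²) = 588.16 m.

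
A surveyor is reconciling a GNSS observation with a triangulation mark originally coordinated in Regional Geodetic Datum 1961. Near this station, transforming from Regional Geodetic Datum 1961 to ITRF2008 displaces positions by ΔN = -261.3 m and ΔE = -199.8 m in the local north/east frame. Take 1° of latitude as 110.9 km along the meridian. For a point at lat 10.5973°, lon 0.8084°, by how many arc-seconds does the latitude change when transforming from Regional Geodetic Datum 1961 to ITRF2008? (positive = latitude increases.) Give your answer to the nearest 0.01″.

1° of latitude = 110.9 km, so Δφ = -261.3 / 110900 = -0.0023562° = -8.482″.

Δφ = -8.48″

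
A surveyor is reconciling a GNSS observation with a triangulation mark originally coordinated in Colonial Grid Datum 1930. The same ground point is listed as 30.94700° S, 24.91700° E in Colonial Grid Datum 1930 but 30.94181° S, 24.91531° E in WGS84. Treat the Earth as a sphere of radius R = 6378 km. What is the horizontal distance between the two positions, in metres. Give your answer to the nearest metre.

Δφ = -30.94181° − -30.94700° = +0.00519°; Δλ = 24.91531° − 24.91700° = -0.00169°.
1° along a meridian = πR/180 = 111317 m.
ΔN = Δφ × 111317 = 577.7 m; ΔE = Δλ × 111317 × cos(-30.94700°) = -0.00169 × 111317 × 0.857643 = -161.3 m.
Distance = √(ΔE² + ΔN²) = √((-161.3)² + 577.7²) = 599.8 m.

600 m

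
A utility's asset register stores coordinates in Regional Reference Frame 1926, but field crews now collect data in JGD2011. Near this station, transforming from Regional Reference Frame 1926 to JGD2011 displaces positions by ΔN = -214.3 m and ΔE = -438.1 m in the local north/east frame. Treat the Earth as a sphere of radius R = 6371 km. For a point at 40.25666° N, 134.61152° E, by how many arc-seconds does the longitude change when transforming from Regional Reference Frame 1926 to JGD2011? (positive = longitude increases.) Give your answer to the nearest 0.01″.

Δλ = -18.59″

At latitude 40.25666°, cos φ = 0.763157.
One radian of longitude at latitude φ spans R cos φ, so Δλ = ΔE / (R cos φ) = -438.1 / (6371000 × 0.763157) = -9.0106e-05 rad = -18.586″.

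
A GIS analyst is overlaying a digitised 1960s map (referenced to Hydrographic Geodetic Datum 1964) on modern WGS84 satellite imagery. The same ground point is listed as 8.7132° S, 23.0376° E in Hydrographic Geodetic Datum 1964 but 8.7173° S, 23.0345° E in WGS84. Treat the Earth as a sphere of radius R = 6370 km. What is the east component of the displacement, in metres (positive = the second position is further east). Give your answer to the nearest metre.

Δφ = -8.7173° − -8.7132° = -0.0041°; Δλ = 23.0345° − 23.0376° = -0.0031°.
1° along a meridian = πR/180 = 111177 m.
ΔN = Δφ × 111177 = -455.8 m; ΔE = Δλ × 111177 × cos(-8.7132°) = -0.0031 × 111177 × 0.988459 = -340.7 m.

ΔE = -341 m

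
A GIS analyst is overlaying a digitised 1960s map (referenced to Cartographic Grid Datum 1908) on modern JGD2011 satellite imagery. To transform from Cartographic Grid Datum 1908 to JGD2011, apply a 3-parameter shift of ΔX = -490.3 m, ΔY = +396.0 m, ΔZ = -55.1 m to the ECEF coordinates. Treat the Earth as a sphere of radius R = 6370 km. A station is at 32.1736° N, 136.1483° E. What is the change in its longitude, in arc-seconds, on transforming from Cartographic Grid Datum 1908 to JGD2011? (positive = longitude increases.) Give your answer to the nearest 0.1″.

Δλ = 2.1″

sin φ = 0.532486, cos φ = 0.846439, sin λ = 0.692794, cos λ = -0.721135.
East component: ΔE = −sin λ·ΔX + cos λ·ΔY = −(0.692794)(-490.3) + (-0.721135)(396.0) = 54.11 m.
1° of latitude spans πR/180 = 111177 m; at latitude φ, 1° of longitude spans that × cos φ = 94104.9 m, so Δλ = 54.11 / 94104.9 × 3600 = 2.070″.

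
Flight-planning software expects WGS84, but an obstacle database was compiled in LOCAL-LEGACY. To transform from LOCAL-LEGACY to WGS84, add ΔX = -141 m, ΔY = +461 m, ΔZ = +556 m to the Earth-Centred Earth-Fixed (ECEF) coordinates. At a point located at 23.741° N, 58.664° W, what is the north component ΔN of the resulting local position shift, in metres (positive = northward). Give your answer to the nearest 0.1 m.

ΔN = 697.0 m

At φ = 23.741°, λ = -58.664°: sin φ = 0.402603, cos φ = 0.915375, sin λ = -0.854132, cos λ = 0.520056.
ΔN = −sin φ cos λ·ΔX − sin φ sin λ·ΔY + cos φ·ΔZ = −(0.402603)(0.520056)(-141) − (0.402603)(-0.854132)(461) + (0.915375)(556) = 697.00 m.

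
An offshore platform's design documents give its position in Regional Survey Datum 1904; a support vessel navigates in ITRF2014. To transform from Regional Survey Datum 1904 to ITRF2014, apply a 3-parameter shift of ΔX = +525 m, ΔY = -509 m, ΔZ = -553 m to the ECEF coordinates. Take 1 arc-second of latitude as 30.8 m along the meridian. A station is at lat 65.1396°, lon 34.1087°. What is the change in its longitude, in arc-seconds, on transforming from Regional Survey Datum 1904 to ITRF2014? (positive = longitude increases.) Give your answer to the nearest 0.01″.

sin φ = 0.907335, cos φ = 0.420409, sin λ = 0.560765, cos λ = 0.827975.
East component: ΔE = −sin λ·ΔX + cos λ·ΔY = −(0.560765)(525) + (0.827975)(-509) = -715.84 m.
1° of latitude spans 3600 × 30.80 = 110880 m; at latitude φ, 1° of longitude spans that × cos φ = 46614.9 m, so Δλ = -715.84 / 46614.9 × 3600 = -55.283″.

Δλ = -55.28″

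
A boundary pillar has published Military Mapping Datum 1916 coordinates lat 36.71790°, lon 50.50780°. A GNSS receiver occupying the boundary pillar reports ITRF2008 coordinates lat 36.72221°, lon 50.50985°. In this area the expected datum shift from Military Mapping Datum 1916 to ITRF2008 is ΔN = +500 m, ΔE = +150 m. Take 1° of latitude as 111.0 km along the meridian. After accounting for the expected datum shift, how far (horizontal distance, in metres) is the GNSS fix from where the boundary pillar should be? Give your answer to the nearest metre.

39 m

Observed coordinate differences: Δφ = +0.00431°, Δλ = +0.00205°.
Converting to metres (1° lat = 111000 m, cos φ = 0.801589): observed ΔN = 478.4 m, observed ΔE = 182.4 m.
Subtracting the expected shift leaves a residual of 478.4 − (500) = -21.6 m north and 182.4 − (150) = 32.4 m east.
Residual distance = √((-21.6)² + 32.4²) = 38.9 m.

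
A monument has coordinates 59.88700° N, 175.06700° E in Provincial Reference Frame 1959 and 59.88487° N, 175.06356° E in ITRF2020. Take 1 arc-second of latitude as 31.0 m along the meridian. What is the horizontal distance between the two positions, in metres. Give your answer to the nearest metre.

306 m

Δφ = 59.88487° − 59.88700° = -0.00213°; Δλ = 175.06356° − 175.06700° = -0.00344°.
1° of latitude = 3600 × 31.00 = 111600 m.
ΔN = Δφ × 111600 = -237.7 m; ΔE = Δλ × 111600 × cos(59.88700°) = -0.00344 × 111600 × 0.501707 = -192.6 m.
Distance = √(ΔE² + ΔN²) = √((-192.6)² + (-237.7)²) = 305.9 m.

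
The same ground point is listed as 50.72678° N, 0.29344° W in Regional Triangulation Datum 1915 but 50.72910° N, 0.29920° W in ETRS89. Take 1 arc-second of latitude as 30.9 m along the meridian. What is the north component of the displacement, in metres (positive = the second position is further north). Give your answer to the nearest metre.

Δφ = 50.72910° − 50.72678° = +0.00232°; Δλ = -0.29920° − -0.29344° = -0.00576°.
1° of latitude = 3600 × 30.90 = 111240 m.
ΔN = Δφ × 111240 = 258.1 m; ΔE = Δλ × 111240 × cos(50.72678°) = -0.00576 × 111240 × 0.633019 = -405.6 m.

ΔN = 258 m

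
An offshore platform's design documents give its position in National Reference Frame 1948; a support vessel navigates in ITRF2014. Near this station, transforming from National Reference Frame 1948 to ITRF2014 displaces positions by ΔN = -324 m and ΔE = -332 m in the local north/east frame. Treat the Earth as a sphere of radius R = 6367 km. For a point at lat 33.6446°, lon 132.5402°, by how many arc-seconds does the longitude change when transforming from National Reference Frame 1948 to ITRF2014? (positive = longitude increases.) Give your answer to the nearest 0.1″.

At latitude 33.6446°, cos φ = 0.832490.
One radian of longitude at latitude φ spans R cos φ, so Δλ = ΔE / (R cos φ) = -332.0 / (6367000 × 0.832490) = -6.2636e-05 rad = -12.920″.

Δλ = -12.9″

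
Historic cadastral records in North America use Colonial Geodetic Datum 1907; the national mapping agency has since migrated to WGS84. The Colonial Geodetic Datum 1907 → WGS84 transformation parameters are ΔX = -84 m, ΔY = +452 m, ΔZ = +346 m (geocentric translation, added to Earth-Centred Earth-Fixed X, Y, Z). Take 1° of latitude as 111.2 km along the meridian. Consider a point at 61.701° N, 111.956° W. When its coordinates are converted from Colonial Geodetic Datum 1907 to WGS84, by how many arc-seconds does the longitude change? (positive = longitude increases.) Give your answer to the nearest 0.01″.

sin φ = 0.880486, cos φ = 0.474073, sin λ = -0.927471, cos λ = -0.373894.
East component: ΔE = −sin λ·ΔX + cos λ·ΔY = −(-0.927471)(-84) + (-0.373894)(452) = -246.91 m.
1° of latitude spans 111200 m; at latitude φ, 1° of longitude spans that × cos φ = 52716.9 m, so Δλ = -246.91 / 52716.9 × 3600 = -16.861″.

Δλ = -16.86″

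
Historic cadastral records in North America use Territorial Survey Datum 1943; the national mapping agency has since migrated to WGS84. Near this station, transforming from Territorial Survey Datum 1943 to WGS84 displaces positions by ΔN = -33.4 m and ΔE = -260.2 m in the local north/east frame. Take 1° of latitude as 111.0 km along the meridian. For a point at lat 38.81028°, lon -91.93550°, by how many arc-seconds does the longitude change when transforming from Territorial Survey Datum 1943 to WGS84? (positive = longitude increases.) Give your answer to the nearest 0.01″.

At latitude 38.81028°, cos φ = 0.779226.
1° of longitude at this latitude = 111.0 × cos φ = 86.49 km, so Δλ = -260.2 / 86494.0 = -0.0030083° = -10.830″.

Δλ = -10.83″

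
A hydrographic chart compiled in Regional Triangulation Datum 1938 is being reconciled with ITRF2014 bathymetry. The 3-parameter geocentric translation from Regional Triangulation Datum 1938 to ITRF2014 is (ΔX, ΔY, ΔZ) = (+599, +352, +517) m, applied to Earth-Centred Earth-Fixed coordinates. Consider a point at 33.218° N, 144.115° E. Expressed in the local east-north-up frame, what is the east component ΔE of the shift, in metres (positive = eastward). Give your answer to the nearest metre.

ΔE = -636 m

The local east axis at (φ, λ) is (−sin λ, cos λ, 0), so ΔE = −sin(144.115°)·599 + cos(144.115°)·352 = -636.30 m.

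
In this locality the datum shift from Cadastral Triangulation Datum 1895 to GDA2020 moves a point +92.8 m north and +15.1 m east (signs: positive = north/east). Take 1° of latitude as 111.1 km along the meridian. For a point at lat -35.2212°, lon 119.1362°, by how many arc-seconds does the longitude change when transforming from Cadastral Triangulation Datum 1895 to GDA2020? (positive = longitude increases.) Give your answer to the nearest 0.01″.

At latitude -35.2212°, cos φ = 0.816932.
1° of longitude at this latitude = 111.1 × cos φ = 90.76 km, so Δλ = 15.1 / 90761.1 = 0.0001664° = 0.599″.

Δλ = 0.60″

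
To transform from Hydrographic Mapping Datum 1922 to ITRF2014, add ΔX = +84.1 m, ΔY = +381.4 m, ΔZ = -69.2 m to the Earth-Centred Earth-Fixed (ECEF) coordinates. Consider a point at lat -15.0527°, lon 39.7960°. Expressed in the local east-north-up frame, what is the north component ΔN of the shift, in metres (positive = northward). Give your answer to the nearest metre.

ΔN = 13 m

At φ = -15.0527°, λ = 39.7960°: sin φ = -0.259707, cos φ = 0.965687, sin λ = 0.640056, cos λ = 0.768328.
ΔN = −sin φ cos λ·ΔX − sin φ sin λ·ΔY + cos φ·ΔZ = −(-0.259707)(0.768328)(84.1) − (-0.259707)(0.640056)(381.4) + (0.965687)(-69.2) = 13.35 m.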